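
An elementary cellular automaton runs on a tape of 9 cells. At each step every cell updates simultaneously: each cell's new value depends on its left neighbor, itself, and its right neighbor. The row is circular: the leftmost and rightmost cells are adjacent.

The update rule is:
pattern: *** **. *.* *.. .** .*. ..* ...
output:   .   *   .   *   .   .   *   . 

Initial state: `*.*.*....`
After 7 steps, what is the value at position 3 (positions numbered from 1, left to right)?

*

step 1: .....*..*
step 2: *...*.**.
step 3: .*.*...*.
step 4: *...*.*.*
step 5: **.*.....
step 6: .*..*...*
step 7: ..**.*.*.
position 3 holds *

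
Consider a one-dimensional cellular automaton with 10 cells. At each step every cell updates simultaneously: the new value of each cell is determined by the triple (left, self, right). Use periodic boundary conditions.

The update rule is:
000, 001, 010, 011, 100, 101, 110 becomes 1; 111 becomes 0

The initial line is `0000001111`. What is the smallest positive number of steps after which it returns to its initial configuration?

2

step 1: 1111111001
step 2: 0000001111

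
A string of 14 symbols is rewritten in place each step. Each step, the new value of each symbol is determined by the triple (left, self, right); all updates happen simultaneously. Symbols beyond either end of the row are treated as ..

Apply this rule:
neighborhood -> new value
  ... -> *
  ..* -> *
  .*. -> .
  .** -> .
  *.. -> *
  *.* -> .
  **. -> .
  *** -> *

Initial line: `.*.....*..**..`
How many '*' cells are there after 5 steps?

*.*****.**..**
...***....**..
***.*.****..**
.*.....**.**..
*.*****.....**
count of *: 8

8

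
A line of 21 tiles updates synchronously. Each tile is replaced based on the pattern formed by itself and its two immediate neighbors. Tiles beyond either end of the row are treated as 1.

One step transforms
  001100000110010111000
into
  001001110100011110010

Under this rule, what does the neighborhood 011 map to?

1

At position 2 the neighborhood is 011; the next row has 1 there.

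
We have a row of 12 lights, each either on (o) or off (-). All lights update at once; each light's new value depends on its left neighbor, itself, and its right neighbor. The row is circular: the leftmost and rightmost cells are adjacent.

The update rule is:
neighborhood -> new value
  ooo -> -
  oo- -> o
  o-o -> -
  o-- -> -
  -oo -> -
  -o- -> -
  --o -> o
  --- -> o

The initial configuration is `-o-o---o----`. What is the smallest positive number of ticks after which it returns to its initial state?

30

tick 1: o----oo--ooo
tick 2: o-ooo-o-o---
tick 3: ----o-----oo
tick 4: -ooo--oooo-o
tick 5: ---o-o---o--
tick 6: ooo----oo--o
tick 7: --o-ooo-o-o-
tick 8: oo----o-----
tick 9: -o-ooo--oooo
tick 10: -----o-o---o
tick 11: -oooo----oo-
tick 12: o---o-ooo-o-
tick 13: --oo----o---
tick 14: oo-o-ooo--oo
tick 15: -o-----o-o--
tick 16: o--oooo----o
tick 17: o-o---o-ooo-
tick 18: ----oo----o-
tick 19: oooo-o-ooo--
tick 20: ---o-----o-o
tick 21: -oo--oooo---
tick 22: o-o-o---o-oo
tick 23: o-----oo----
tick 24: --oooo-o-ooo
tick 25: -o---o-----o
tick 26: ---oo--oooo-
tick 27: ooo-o-o---o-
tick 28: --o-----oo--
tick 29: oo--oooo-o-o
tick 30: -o-o---o----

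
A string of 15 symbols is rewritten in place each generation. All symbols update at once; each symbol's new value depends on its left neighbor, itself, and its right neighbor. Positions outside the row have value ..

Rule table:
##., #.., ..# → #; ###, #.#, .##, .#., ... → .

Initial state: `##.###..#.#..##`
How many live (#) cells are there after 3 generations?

generation 1: .#...###...##.#
generation 2: #.#.#..##.#.#..
generation 3: .....##.#....#.
count of #: 4

4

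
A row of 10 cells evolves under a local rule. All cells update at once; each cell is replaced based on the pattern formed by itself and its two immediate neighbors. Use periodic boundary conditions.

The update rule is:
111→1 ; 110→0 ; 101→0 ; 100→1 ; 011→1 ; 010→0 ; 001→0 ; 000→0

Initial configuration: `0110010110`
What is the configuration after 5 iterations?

0000000100

0101000101
0000100000
0000010000
0000001000
0000000100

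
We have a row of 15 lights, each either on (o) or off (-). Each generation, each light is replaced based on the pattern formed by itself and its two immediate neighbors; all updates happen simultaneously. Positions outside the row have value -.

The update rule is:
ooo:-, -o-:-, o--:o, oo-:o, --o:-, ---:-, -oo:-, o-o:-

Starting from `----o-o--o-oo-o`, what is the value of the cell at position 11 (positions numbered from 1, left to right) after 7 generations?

-------o----o--
--------o----o-
---------o----o
----------o----
-----------o---
------------o--
-------------o-
position 11 holds -

-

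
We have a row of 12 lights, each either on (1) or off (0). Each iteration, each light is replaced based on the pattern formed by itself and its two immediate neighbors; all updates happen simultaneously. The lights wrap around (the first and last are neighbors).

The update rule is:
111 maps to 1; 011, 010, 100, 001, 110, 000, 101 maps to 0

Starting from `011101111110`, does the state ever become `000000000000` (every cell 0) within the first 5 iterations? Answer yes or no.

001000111100
000000011000
000000000000
all cells are 0 at iteration 3

yes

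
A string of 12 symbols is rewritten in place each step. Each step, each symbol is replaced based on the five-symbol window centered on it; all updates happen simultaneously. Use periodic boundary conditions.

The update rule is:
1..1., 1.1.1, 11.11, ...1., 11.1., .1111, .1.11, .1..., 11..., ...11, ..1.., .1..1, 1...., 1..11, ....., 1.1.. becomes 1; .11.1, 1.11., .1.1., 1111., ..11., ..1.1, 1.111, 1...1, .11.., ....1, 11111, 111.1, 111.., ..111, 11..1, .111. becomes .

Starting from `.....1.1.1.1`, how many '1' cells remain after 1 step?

7

step 1: 111.1..1.1.1
count of 1: 7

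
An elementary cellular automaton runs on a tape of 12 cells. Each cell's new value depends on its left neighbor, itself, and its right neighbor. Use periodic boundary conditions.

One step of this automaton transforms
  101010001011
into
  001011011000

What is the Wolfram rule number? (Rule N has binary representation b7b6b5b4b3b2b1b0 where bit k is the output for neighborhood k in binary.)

22

position 11: 111 → 0  (bit 7 = 0)
position 0: 110 → 0  (bit 6 = 0)
position 1: 101 → 0  (bit 5 = 0)
position 5: 100 → 1  (bit 4 = 1)
position 10: 011 → 0  (bit 3 = 0)
position 2: 010 → 1  (bit 2 = 1)
position 7: 001 → 1  (bit 1 = 1)
position 6: 000 → 0  (bit 0 = 0)
bits b7..b0 = 00010110 = 22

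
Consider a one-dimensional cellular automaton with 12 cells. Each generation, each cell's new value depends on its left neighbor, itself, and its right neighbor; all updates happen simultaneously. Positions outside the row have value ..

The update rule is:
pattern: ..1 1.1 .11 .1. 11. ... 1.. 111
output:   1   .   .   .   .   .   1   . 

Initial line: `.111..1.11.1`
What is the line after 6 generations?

.1.1.11...1.

1...11......
.1.1..1.....
1...11.1....
.1.1....1...
1...1..1.1..
.1.1.11...1.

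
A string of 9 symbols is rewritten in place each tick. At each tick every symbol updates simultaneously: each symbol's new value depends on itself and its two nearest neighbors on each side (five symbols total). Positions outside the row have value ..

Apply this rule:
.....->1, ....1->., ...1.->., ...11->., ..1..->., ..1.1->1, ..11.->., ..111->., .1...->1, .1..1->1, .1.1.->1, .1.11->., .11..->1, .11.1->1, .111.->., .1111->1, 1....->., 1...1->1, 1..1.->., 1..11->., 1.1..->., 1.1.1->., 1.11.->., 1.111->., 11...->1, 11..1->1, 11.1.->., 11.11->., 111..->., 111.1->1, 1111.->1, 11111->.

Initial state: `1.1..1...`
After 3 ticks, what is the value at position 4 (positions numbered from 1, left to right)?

tick 1: 11.1..1.1
tick 2: .1..1.11.
tick 3: ..1.1..11
position 4 holds .

.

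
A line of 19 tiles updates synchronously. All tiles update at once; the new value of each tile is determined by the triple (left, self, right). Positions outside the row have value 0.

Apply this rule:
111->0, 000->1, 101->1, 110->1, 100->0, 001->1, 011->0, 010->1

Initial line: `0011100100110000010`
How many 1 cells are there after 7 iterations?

12

1100101101010111110
0101110111111000010
1110011000001011110
0010101011111100010
1111111100000101110
0000000101111110010
1111111110000010110
count of 1: 12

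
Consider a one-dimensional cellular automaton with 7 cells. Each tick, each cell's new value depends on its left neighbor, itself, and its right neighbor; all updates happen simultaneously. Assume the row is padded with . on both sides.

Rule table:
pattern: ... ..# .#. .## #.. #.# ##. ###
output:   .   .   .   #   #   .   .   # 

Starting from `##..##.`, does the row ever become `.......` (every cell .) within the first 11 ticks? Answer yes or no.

yes

tick 1: #.#.#.#
tick 2: .......
all cells are . at tick 2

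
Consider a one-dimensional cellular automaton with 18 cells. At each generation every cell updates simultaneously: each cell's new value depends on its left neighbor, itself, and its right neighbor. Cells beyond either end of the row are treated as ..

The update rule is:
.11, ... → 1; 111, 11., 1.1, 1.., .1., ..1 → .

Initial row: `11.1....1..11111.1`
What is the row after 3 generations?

1....11....1......
..11.1..11...11111
1.1.....1..1.1....

1.1.....1..1.1....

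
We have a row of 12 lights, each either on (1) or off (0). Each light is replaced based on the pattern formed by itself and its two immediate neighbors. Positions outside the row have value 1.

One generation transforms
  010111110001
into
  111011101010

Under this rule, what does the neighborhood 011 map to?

At position 3 the neighborhood is 011; the next row has 0 there.

0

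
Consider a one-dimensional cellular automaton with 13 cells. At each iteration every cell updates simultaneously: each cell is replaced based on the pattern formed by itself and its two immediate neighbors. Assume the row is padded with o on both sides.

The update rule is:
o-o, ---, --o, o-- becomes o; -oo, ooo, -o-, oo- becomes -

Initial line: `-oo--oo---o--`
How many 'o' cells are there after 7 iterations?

8

iteration 1: o--oo--ooo-oo
iteration 2: -oo--oo---o--  (repeats iteration 0; period 2)
iteration 7: o--oo--ooo-oo
count of o: 8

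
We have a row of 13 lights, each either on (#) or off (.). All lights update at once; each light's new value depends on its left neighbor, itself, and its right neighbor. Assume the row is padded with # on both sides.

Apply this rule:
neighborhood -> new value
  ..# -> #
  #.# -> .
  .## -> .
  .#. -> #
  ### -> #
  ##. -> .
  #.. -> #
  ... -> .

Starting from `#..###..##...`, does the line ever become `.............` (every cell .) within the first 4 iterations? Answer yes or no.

.##.#.##..#.#
....#...###..
#..###.#.#.##
.##.#..#.#..#
iteration 4 is .##.#..#.#..#, still not uniform .

no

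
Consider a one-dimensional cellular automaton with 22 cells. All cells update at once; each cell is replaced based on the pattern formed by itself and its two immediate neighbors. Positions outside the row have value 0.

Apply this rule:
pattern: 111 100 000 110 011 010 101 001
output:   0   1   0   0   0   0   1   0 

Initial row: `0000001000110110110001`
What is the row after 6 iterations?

0000000100001001001000
0000000010000100100100
0000000001000010010010
0000000000100001001001
0000000000010000100100
0000000000001000010010

0000000000001000010010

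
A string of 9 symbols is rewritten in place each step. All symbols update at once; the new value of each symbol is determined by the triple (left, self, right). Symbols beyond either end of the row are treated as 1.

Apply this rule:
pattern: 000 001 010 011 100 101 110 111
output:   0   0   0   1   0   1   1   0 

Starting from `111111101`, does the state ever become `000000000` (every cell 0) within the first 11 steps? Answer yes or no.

yes

000000111
000000100
000000000
all cells are 0 at step 3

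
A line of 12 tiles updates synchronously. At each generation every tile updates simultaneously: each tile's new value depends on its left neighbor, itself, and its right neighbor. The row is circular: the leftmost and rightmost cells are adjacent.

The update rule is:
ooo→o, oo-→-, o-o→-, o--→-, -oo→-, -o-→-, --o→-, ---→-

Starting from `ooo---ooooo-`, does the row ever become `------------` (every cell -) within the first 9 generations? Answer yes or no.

yes

generation 1: -o-----ooo--
generation 2: --------o---
generation 3: ------------
all cells are - at generation 3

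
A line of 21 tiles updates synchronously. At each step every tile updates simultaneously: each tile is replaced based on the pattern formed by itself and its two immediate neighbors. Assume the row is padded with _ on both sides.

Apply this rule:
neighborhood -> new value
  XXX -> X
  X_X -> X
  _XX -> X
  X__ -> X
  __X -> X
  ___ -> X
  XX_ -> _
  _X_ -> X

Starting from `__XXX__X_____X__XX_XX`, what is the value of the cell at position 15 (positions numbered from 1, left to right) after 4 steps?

_

XXXX_XXXXXXXXXXXX_XX_
XXX_XXXXXXXXXXXX_XX_X
XX_XXXXXXXXXXXX_XX_XX
X_XXXXXXXXXXXX_XX_XX_
position 15 holds _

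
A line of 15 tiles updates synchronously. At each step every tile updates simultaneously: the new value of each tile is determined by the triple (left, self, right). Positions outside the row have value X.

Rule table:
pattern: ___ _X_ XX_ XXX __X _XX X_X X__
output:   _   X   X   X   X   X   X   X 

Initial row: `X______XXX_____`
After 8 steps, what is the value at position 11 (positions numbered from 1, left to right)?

XX____XXXXX___X
XXX__XXXXXXX_XX
XXXXXXXXXXXXXXX
XXXXXXXXXXXXXXX  (fixed point — unchanged through step 8)
position 11 holds X

X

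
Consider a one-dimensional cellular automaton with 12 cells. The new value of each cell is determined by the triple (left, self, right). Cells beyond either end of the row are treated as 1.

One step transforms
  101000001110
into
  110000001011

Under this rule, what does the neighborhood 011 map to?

1

At position 8 the neighborhood is 011; the next row has 1 there.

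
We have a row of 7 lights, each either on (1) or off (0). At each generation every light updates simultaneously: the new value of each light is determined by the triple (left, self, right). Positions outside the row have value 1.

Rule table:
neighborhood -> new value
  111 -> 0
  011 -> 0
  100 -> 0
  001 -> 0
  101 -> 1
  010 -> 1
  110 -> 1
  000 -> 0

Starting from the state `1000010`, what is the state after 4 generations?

1000011
1000000
1000000  (fixed point — unchanged through generation 4)

1000000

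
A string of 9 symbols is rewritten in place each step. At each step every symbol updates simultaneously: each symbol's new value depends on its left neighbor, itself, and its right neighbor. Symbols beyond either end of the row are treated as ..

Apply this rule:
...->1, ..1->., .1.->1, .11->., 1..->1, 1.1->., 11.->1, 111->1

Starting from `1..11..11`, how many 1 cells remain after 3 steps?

11..11..1
.11..11.1
..11..1.1
count of 1: 4

4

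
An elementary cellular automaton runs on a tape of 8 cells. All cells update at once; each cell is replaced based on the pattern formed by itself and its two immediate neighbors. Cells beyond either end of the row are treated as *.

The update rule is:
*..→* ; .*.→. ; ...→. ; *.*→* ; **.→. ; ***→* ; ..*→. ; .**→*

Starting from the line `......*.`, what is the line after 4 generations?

generation 1: *......*
generation 2: .*.....*
generation 3: *.*....*
generation 4: .*.*...*

.*.*...*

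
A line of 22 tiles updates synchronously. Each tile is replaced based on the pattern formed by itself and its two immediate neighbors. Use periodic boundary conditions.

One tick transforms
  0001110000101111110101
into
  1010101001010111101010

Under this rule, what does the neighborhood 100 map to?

At position 0 the neighborhood is 100; the next row has 1 there.

1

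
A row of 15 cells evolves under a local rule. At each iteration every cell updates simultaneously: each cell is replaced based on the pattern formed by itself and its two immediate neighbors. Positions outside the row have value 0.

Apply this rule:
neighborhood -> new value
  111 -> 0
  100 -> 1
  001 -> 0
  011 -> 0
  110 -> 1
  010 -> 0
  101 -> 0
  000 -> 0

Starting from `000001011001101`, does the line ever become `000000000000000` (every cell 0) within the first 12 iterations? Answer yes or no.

yes

000000001100100
000000000110010
000000000011001
000000000001100
000000000000110
000000000000011
000000000000001
000000000000000
all cells are 0 at iteration 8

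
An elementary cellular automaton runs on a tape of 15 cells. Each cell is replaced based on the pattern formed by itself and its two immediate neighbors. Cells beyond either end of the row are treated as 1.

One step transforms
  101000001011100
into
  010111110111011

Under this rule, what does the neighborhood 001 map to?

1

At position 7 the neighborhood is 001; the next row has 1 there.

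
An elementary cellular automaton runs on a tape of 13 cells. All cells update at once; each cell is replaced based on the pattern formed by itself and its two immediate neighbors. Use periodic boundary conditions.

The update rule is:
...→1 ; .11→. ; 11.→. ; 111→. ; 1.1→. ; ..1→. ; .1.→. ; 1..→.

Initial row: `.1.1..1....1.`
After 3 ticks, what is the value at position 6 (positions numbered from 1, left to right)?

.

........11...
1111111....11
........11...
position 6 holds .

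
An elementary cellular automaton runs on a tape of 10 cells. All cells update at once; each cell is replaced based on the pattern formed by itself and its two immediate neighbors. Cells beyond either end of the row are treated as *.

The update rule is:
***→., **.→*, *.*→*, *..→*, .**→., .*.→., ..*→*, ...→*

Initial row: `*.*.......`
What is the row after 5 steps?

**.*******
.**.......
*.********
**........
.*********

.*********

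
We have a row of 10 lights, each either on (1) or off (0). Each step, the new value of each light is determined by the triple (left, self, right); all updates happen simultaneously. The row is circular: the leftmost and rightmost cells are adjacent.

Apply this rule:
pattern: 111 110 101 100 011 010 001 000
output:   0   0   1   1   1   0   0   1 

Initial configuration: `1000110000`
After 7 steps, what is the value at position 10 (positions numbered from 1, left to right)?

0110101110
0101011001
1010110100
0101101010
0011010101
1010101010
0101010101
position 10 holds 1

1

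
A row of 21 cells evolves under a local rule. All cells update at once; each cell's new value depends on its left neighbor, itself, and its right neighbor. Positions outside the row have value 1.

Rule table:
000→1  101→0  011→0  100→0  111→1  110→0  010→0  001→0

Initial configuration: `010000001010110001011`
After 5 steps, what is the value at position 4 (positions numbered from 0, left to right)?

step 1: 000111100000000100001
step 2: 010011001111110001100
step 3: 000000000111100100000
step 4: 011111110011000001110
step 5: 001111100000011100100
position 4 holds 1

1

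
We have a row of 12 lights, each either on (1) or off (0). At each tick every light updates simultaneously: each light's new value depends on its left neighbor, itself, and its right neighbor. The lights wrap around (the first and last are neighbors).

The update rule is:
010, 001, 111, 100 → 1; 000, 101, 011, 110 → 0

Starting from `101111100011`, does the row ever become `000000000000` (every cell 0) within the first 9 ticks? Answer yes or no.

000111010101
101010010101
001011110100
011001100110
100110011001
011001100110  (repeats tick 4; period 2)
tick 9: 100110011001
tick 9 is 100110011001, still not uniform 0

no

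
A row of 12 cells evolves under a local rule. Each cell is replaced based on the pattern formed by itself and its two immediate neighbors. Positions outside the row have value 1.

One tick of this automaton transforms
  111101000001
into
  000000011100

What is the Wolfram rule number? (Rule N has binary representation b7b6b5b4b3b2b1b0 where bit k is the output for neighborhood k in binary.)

1

position 0: 111 → 0  (bit 7 = 0)
position 3: 110 → 0  (bit 6 = 0)
position 4: 101 → 0  (bit 5 = 0)
position 6: 100 → 0  (bit 4 = 0)
position 11: 011 → 0  (bit 3 = 0)
position 5: 010 → 0  (bit 2 = 0)
position 10: 001 → 0  (bit 1 = 0)
position 7: 000 → 1  (bit 0 = 1)
bits b7..b0 = 00000001 = 1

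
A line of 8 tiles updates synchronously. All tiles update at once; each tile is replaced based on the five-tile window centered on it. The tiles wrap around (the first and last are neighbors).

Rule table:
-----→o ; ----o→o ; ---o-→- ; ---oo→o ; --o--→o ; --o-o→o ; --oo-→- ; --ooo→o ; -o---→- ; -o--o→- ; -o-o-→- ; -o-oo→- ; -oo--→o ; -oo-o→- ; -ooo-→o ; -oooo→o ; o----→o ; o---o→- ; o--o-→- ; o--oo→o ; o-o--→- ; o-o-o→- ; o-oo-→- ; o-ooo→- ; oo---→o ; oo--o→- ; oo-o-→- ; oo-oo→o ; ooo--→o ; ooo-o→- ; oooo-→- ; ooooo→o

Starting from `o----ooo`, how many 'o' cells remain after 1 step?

7

step 1: ooooooo-
count of o: 7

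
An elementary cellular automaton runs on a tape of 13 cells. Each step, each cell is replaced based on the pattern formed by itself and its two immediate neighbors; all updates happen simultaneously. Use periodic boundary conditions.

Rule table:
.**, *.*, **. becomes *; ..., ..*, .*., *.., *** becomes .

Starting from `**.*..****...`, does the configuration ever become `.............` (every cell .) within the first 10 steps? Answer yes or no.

step 1: ***...*..*...
step 2: *.*..........
step 3: .*...........
step 4: .............
all cells are . at step 4

yes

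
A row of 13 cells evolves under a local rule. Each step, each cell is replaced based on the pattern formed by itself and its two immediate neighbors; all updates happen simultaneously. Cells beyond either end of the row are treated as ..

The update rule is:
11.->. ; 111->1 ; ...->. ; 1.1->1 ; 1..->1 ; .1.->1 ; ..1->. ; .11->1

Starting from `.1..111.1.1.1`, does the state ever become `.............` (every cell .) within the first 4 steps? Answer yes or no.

.11.11.111111
.1.11.111111.
.111.111111.1
.11.111111.11
step 4 is .11.111111.11, still not uniform .

no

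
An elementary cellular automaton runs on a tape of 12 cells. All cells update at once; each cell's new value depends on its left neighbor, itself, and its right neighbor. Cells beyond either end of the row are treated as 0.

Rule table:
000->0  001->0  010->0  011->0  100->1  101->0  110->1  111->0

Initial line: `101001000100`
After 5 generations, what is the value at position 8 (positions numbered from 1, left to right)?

1

000100100010
000010010001
000001001000
000000100100
000000010010
position 8 holds 1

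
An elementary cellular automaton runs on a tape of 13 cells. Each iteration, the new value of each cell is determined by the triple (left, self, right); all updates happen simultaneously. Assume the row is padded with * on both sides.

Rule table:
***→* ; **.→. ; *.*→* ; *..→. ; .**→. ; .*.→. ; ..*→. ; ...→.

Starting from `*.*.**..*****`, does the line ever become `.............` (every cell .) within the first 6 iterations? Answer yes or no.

yes

iteration 1: .*.*.....****
iteration 2: *.*.......***
iteration 3: .*.........**
iteration 4: *...........*
iteration 5: .............
all cells are . at iteration 5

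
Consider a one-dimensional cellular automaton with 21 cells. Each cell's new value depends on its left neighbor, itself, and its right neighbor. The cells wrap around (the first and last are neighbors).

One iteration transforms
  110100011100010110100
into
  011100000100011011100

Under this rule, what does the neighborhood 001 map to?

0

At position 6 the neighborhood is 001; the next row has 0 there.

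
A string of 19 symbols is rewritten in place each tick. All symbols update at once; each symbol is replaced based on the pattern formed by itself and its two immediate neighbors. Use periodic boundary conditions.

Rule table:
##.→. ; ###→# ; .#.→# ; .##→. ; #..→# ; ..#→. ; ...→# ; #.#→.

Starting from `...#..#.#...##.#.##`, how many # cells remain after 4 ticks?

##.##.#.###....#...
......#..#.###.###.
#####.##.#..#...#.#
####.....##.###.#..
count of #: 10

10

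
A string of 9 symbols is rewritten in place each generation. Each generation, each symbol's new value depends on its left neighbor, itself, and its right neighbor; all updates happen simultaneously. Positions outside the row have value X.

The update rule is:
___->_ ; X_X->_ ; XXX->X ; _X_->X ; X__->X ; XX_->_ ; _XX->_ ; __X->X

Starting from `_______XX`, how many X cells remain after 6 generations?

6

generation 1: X_____X_X
generation 2: _X___XX__
generation 3: _XX_X__XX
generation 4: ____XXX_X
generation 5: X__X_X___
generation 6: _XXX_XX_X
count of X: 6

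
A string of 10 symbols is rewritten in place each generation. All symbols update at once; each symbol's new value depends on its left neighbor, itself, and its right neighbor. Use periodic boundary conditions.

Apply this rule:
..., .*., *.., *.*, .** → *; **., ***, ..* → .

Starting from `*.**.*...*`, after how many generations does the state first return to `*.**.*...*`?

.**.****.*
**.**...**
..**.**.*.
*.*.**.***
.****.**..
.*...**.**
****.*.**.
*...****.*
.**.*...**
**.****.*.
*.**...***
.**.**.*..
.*.**.****
****.**...
*...**.**.
***.*.**.*
...****.**
**.*...**.
*.****.*.*
.**...****
**.**.*...
*.**.****.
***.**...*
...**.**.*
**.*.**.**
..****.**.
*.*...**.*
.****.*.**
**...****.
*.**.*...*

30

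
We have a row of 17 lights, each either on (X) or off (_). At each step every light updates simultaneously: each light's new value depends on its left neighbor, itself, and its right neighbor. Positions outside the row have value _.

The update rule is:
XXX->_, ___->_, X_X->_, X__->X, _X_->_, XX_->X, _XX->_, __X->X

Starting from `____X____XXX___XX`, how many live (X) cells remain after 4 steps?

___X_X__X__XX_X_X
__X___XX_XX_X____
_X_X_X_X__X__X___
X_______XX_XX_X__
count of X: 6

6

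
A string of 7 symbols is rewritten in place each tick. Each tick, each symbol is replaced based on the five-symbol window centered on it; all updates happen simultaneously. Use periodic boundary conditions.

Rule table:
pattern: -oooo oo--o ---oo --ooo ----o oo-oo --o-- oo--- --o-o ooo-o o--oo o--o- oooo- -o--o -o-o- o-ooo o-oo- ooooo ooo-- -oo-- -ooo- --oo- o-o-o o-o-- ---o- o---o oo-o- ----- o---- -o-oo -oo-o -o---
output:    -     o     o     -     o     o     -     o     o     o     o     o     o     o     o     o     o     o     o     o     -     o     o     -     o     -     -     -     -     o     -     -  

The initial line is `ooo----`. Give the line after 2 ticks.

--oo-oo
ooo-ooo

ooo-ooo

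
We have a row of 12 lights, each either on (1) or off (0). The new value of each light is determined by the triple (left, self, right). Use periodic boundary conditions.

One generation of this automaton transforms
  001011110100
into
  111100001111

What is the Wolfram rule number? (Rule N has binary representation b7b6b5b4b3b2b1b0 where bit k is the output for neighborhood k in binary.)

position 5: 111 → 0  (bit 7 = 0)
position 7: 110 → 0  (bit 6 = 0)
position 3: 101 → 1  (bit 5 = 1)
position 10: 100 → 1  (bit 4 = 1)
position 4: 011 → 0  (bit 3 = 0)
position 2: 010 → 1  (bit 2 = 1)
position 1: 001 → 1  (bit 1 = 1)
position 0: 000 → 1  (bit 0 = 1)
bits b7..b0 = 00110111 = 55

55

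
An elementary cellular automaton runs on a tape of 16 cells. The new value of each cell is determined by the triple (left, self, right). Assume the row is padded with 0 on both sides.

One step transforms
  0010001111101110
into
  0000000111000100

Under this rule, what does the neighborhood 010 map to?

0

At position 2 the neighborhood is 010; the next row has 0 there.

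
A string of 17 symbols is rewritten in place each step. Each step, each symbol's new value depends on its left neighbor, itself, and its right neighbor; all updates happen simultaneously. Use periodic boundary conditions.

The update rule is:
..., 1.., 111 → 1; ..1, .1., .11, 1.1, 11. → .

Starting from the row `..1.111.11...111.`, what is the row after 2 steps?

1....1....11..1.1
.111..111...1....

.111..111...1....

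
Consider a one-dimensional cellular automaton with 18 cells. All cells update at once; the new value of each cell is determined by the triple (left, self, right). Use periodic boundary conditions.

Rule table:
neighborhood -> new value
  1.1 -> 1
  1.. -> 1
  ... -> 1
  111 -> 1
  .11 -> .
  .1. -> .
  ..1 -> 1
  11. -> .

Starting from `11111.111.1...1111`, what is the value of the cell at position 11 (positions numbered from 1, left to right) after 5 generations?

generation 1: 1111.1.1.1.111.111
generation 2: 111.1.1.1.1.1.1.11
generation 3: 11.1.1.1.1.1.1.1.1
generation 4: 1.1.1.1.1.1.1.1.1.
generation 5: .1.1.1.1.1.1.1.1.1
position 11 holds .

.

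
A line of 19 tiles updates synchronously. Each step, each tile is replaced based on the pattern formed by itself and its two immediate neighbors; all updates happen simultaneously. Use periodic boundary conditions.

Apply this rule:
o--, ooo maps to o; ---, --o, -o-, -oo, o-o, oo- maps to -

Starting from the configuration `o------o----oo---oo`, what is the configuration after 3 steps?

---o------o-----o--

-o------o-----o---o
--o------o-----o---
---o------o-----o--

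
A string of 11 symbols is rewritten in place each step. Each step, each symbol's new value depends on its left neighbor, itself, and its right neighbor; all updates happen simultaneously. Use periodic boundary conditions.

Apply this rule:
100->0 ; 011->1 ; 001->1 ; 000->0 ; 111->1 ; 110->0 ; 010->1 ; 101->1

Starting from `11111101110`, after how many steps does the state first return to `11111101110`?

11

11111011101
11110111011
11101110111
11011101111
10111011111
01110111111
11101111110
11011111101
10111111011
01111110111
11111101110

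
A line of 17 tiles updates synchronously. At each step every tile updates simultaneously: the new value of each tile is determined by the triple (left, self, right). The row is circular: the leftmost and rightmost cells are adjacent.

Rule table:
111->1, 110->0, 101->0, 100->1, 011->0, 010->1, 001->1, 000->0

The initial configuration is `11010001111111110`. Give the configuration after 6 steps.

00011010111111100
00100010011111010
01110111101110011
00100011000101100
01110100101100010
10100111100010111

10100111100010111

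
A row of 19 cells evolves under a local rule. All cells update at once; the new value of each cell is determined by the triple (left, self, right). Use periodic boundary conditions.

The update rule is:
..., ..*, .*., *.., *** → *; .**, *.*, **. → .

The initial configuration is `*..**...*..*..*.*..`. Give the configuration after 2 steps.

***..**********.***
**.**.********...**

**.**.********...**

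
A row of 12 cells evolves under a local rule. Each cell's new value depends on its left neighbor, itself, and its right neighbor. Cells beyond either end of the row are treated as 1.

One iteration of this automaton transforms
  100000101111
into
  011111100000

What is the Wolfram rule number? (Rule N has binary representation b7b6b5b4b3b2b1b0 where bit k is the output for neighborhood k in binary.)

position 9: 111 → 0  (bit 7 = 0)
position 0: 110 → 0  (bit 6 = 0)
position 7: 101 → 0  (bit 5 = 0)
position 1: 100 → 1  (bit 4 = 1)
position 8: 011 → 0  (bit 3 = 0)
position 6: 010 → 1  (bit 2 = 1)
position 5: 001 → 1  (bit 1 = 1)
position 2: 000 → 1  (bit 0 = 1)
bits b7..b0 = 00010111 = 23

23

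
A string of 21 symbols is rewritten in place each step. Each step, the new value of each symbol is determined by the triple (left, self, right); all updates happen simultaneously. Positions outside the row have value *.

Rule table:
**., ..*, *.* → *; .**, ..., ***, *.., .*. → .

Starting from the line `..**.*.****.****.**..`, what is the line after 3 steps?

.*.**.*...**...**.*.*
*.*.**...*.*..*.**.*.
**.*.*..*.*..*.*.**.*

**.*.*..*.*..*.*.**.*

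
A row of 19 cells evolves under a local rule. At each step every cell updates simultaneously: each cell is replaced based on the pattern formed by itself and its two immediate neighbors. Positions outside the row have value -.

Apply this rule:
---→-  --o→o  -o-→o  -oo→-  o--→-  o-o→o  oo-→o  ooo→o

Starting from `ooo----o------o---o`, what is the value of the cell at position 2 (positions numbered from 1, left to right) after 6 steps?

o

-oo---oo-----oo--oo
o-o--o-o----o-o-o-o
ooo-oooo---oooooooo
-ooo-ooo--o-ooooooo
o-ooo-oo-ooo-oooooo
oo-ooo-oo-ooo-ooooo
position 2 holds o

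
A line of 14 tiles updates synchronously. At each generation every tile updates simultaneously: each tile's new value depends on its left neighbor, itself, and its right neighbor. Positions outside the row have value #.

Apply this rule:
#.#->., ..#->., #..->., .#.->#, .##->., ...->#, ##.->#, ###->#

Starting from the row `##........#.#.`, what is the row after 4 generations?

generation 1: ##.######.#.#.
generation 2: ##..#####.#.#.
generation 3: ##...####.#.#.
generation 4: ##.#..###.#.#.

##.#..###.#.#.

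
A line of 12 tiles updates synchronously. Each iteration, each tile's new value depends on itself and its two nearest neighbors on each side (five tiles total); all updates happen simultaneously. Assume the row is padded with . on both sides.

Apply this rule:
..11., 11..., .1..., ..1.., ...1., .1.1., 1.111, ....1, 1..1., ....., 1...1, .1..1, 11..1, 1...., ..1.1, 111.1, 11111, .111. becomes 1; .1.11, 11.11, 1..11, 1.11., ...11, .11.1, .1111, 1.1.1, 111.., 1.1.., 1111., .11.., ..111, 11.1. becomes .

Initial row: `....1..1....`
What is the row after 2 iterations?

111111111111
..11111111..

..11111111..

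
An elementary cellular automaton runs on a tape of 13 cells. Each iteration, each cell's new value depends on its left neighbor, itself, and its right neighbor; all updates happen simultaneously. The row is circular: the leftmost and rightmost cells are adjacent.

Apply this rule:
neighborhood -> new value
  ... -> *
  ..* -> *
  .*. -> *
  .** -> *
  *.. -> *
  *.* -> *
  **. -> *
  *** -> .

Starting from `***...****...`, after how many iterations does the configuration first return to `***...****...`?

2

*.*****..****
***...****...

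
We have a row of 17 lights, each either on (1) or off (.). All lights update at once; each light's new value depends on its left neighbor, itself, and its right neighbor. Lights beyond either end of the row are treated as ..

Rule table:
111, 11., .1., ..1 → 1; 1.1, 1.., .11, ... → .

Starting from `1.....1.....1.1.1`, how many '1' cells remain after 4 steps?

1....11....11.1.1
1...1.1...1.1.1.1
1..11.1..11.1.1.1
1.1.1.1.1.1.1.1.1
count of 1: 9

9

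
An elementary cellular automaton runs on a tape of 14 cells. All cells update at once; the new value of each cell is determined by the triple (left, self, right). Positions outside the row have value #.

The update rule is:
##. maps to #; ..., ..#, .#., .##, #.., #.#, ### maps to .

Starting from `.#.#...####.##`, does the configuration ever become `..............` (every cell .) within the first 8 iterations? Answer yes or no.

yes

iteration 1: ..........#...
iteration 2: ..............
all cells are . at iteration 2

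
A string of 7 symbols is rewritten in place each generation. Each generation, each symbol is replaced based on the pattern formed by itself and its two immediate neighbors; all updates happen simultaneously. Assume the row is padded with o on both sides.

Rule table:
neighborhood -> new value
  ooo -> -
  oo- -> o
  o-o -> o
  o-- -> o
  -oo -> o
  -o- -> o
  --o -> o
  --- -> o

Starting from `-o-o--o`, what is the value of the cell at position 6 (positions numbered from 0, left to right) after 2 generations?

ooooooo
-------
position 6 holds -

-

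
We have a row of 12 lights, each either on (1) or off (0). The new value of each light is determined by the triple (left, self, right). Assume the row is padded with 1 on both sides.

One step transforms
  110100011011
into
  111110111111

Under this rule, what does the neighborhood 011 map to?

1

At position 7 the neighborhood is 011; the next row has 1 there.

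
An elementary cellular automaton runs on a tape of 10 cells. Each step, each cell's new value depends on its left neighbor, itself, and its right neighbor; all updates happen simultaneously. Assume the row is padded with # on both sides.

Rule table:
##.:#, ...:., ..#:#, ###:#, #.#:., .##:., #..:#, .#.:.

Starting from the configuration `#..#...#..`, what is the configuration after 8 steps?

step 1: ###.#.#.##
step 2: ###......#
step 3: ####....#.
step 4: #####..#..
step 5: #######.##
step 6: #######..#
step 7: #########.
step 8: #########.

#########.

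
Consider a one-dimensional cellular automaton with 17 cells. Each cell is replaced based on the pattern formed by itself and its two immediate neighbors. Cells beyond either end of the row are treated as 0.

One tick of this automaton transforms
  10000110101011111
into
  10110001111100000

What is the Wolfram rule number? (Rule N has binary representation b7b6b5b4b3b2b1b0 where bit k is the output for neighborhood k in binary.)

37

position 13: 111 → 0  (bit 7 = 0)
position 6: 110 → 0  (bit 6 = 0)
position 7: 101 → 1  (bit 5 = 1)
position 1: 100 → 0  (bit 4 = 0)
position 5: 011 → 0  (bit 3 = 0)
position 0: 010 → 1  (bit 2 = 1)
position 4: 001 → 0  (bit 1 = 0)
position 2: 000 → 1  (bit 0 = 1)
bits b7..b0 = 00100101 = 37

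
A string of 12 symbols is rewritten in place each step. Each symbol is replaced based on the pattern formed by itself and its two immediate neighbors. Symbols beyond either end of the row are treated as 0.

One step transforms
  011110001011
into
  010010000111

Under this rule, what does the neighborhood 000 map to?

At position 6 the neighborhood is 000; the next row has 0 there.

0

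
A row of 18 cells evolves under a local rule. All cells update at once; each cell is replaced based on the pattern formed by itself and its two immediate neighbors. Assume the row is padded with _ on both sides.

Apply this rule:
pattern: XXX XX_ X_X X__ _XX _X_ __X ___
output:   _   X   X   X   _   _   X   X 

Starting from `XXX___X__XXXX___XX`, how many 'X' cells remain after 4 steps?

10

__XXXX_XX___XXXX_X
XX___XX_XXXX___XX_
_XXXX_XX___XXXX_XX
X___XX_XXXX___XX_X
count of X: 10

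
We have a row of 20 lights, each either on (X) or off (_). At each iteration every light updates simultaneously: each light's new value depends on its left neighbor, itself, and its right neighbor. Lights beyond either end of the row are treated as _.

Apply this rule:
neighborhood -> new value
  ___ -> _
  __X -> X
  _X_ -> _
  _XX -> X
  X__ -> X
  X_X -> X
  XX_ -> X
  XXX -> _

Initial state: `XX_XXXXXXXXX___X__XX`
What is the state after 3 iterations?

_XXXXX___XX__XXXXXX_

XXXX_______XX_X_XXXX
X__XX_____XXXX_XX__X
_XXXXX___XX__XXXXXX_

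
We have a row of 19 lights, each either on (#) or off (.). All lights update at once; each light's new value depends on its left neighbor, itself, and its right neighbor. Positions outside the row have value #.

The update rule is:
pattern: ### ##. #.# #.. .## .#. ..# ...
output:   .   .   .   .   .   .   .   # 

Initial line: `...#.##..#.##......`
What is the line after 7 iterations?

.#............####.

iteration 1: .#............####.
iteration 2: ...##########......
iteration 3: .#............####.  (repeats iteration 1; period 2)
iteration 7: .#............####.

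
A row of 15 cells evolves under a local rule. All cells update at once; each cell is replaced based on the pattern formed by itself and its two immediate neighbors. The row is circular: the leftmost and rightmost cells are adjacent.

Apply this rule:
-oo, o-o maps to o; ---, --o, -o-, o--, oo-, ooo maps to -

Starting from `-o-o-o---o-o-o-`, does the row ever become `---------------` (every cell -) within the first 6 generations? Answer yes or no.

yes

generation 1: --o-o-----o-o--
generation 2: ---o-------o---
generation 3: ---------------
all cells are - at generation 3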